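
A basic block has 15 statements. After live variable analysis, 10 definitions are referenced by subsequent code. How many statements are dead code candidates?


Dead code = total statements - live definitions
= 15 - 10 = 5

5


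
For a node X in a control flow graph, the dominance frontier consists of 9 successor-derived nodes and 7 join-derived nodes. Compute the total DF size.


DF(X) = direct successor contributions + join point contributions
= 9 + 7 = 16

16


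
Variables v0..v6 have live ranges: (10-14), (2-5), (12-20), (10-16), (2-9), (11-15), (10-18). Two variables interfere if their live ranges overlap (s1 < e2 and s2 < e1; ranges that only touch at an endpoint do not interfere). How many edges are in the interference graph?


Check all pairs for overlapping intervals.
Two intervals (s1,e1) and (s2,e2) overlap if s1 < e2 and s2 < e1.
v0 (10-14) vs v1..v6: overlaps v2, v3, v5, v6 -> 4
v1 (2-5) vs v2..v6: overlaps v4 -> 1
v2 (12-20) vs v3..v6: overlaps v3, v5, v6 -> 3
v3 (10-16) vs v4..v6: overlaps v5, v6 -> 2
v4 (2-9) vs v5..v6: overlaps none -> 0
v5 (11-15) vs v6: overlaps v6 -> 1
Total overlapping pairs = 4 + 1 + 3 + 2 + 0 + 1 = 11

11


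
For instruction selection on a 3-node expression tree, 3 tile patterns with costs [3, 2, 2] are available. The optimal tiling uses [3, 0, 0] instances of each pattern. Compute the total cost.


Total cost = sum(count_i * cost_i)
= 3*3 + 0*2 + 0*2
= 9

9


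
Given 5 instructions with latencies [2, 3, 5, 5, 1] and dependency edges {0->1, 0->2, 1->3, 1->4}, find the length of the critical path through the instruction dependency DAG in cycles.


Compute longest path through dependency graph: dist(Ik) = max over predecessors of dist + latency(Ik).
dist(I0) = latency 2 = 2
dist(I1) = dist(I0) + 3 = 2 + 3 = 5
dist(I2) = dist(I0) + 5 = 2 + 5 = 7
dist(I3) = dist(I1) + 5 = 5 + 5 = 10
dist(I4) = dist(I1) + 1 = 5 + 1 = 6
Critical path = max dist = 10

10


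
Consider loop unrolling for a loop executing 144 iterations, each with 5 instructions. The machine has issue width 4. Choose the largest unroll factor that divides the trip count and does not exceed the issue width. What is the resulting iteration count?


Largest divisor of 144 <= 4 is 4
New iterations = 144 / 4 = 36

36


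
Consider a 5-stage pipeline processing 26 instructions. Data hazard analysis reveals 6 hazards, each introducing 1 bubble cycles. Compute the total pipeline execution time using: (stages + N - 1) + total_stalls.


Base cycles = 5 + 26 - 1 = 30
Total stalls = 6 * 1 = 6
Total = 30 + 6 = 36

36


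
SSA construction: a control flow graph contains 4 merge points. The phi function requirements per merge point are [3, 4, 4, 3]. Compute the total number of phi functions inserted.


Total phi functions = sum of phi functions at each join node
= 3 + 4 + 4 + 3 = 14

14


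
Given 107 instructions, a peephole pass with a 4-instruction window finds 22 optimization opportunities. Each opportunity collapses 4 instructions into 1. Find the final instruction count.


Each match removes 3 instructions.
Total removed = 22 * 3 = 66
Remaining = 107 - 66 = 41

41


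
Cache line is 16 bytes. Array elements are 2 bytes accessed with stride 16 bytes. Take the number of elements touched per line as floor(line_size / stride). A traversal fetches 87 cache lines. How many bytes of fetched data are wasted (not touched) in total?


Elements per line = floor(16 / 16) = 1
Bytes used per line = 1 * 2 = 2
Wasted per line = 16 - 2 = 14
Total wasted = 14 * 87 = 1218

1218


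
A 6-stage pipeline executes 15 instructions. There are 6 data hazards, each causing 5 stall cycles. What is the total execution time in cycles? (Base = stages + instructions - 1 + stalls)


Base cycles = 6 + 15 - 1 = 20
Total stalls = 6 * 5 = 30
Total = 20 + 30 = 50

50


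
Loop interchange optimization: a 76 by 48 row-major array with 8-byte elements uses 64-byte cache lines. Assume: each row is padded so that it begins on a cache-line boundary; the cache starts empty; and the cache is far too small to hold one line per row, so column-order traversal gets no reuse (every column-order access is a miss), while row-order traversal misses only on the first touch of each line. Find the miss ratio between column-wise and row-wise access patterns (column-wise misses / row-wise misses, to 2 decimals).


Each row occupies 48 * 8 = 384 bytes and starts on a line boundary, so it spans ceil(384 / 64) = 6 cache lines.
Row-major traversal misses (one per line touched): 76 * ceil(48 * 8 / 64) = 456
Column-major traversal misses (no reuse, every access misses): 76 * 48 = 3648
Ratio = 3648 / 456 = 8.0

8.0


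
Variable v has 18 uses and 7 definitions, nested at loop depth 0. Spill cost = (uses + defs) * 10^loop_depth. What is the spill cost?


uses + defs = 18 + 7 = 25
10^0 = 1
Spill cost = 25 * 1 = 25

25


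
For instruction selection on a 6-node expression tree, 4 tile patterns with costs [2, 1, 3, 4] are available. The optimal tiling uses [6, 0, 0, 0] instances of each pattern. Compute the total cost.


Total cost = sum(count_i * cost_i)
= 6*2 + 0*1 + 0*3 + 0*4
= 12

12


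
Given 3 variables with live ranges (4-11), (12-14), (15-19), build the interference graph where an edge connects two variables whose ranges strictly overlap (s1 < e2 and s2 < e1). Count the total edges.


Check all pairs for overlapping intervals.
Two intervals (s1,e1) and (s2,e2) overlap if s1 < e2 and s2 < e1.
v0 (4-11) vs v1..v2: overlaps none -> 0
v1 (12-14) vs v2: overlaps none -> 0
Total overlapping pairs = 0 + 0 = 0

0


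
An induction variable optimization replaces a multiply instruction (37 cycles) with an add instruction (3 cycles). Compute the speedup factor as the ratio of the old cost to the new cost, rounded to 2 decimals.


Ratio = mult_cost / add_cost = 37 / 3 = 12.33

12.33


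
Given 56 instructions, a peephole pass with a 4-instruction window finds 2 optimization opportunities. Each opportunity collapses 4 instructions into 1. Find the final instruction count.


Each match removes 3 instructions.
Total removed = 2 * 3 = 6
Remaining = 56 - 6 = 50

50


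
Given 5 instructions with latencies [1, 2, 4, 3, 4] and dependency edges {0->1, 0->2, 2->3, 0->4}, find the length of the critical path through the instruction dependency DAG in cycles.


Compute longest path through dependency graph: dist(Ik) = max over predecessors of dist + latency(Ik).
dist(I0) = latency 1 = 1
dist(I1) = dist(I0) + 2 = 1 + 2 = 3
dist(I2) = dist(I0) + 4 = 1 + 4 = 5
dist(I3) = dist(I2) + 3 = 5 + 3 = 8
dist(I4) = dist(I0) + 4 = 1 + 4 = 5
Critical path = max dist = 8

8


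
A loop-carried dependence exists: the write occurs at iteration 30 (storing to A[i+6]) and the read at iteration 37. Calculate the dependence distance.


Distance = read iteration - write iteration
= 37 - 30 = 7

7


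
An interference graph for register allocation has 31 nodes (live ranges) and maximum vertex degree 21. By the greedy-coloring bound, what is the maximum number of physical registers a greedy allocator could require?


Greedy coloring never needs more than (max_degree + 1) colors: when coloring a vertex, at most max_degree neighbors are already colored.
Upper bound = 21 + 1 = 22

22


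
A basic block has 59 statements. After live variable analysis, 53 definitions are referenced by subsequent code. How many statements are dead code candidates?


Dead code = total statements - live definitions
= 59 - 53 = 6

6


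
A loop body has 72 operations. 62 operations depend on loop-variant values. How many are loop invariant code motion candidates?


Invariant candidates = total - loop-dependent
= 72 - 62 = 10

10


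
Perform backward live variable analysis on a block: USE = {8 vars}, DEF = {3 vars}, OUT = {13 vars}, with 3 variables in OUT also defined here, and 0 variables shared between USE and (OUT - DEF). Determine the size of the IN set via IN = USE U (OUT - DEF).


OUT - DEF: 13 - 3 = 10
|IN| = |USE| + |OUT - DEF| - |USE ∩ (OUT - DEF)| = 8 + 10 - 0 = 18

18


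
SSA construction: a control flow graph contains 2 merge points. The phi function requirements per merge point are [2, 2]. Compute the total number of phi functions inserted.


Total phi functions = sum of phi functions at each join node
= 2 + 2 = 4

4


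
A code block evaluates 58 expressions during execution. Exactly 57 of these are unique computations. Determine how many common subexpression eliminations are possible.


CSE count = total expressions - unique expressions
= 58 - 57 = 1

1


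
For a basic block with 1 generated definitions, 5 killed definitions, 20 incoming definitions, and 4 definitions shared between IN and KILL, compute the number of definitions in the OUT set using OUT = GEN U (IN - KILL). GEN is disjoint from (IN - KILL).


IN - KILL: 20 - 4 = 16 surviving definitions
OUT = GEN + surviving = 1 + 16 = 17

17


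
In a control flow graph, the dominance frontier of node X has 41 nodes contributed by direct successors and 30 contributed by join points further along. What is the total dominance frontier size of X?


DF(X) = direct successor contributions + join point contributions
= 41 + 30 = 71

71


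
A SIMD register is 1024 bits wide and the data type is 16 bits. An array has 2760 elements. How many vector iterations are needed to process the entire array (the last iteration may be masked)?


Width = 1024 / 16 = 64 elements per vector op
Iterations = ceil(2760 / 64) = 44

44


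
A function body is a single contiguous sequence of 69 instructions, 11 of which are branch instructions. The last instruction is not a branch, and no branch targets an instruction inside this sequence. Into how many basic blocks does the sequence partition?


With no in-sequence branch targets, the leaders are the first instruction plus the instruction after each branch.
Number of basic blocks = branches + 1
= 11 + 1 = 12

12


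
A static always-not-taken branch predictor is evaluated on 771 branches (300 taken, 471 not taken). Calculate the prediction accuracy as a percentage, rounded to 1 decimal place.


Predictor: always-not-taken
Correct predictions = 471
Accuracy = 471 / 771 * 100 = 61.1%

61.1


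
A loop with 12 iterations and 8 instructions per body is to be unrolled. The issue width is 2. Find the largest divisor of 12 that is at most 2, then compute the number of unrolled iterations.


Largest divisor of 12 <= 2 is 2
New iterations = 12 / 2 = 6

6


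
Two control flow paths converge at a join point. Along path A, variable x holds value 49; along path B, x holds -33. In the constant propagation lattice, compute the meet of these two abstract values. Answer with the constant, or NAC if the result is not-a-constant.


Meet operation: if both paths give the same constant, result is that constant; if they differ, result is NAC (not-a-constant).
Path A: 49, Path B: -33 -> differ
Result: not-a-constant -> NAC

NAC


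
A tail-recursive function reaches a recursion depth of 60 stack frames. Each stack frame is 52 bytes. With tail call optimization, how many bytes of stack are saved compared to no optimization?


Without TCO: 60 * 52 = 3120 bytes
With TCO: reuse 1 frame = 52 bytes
Savings = 3120 - 52 = 3068

3068


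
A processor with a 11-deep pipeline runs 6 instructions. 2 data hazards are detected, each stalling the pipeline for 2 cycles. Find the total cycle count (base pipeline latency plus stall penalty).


Base cycles = 11 + 6 - 1 = 16
Total stalls = 2 * 2 = 4
Total = 16 + 4 = 20

20


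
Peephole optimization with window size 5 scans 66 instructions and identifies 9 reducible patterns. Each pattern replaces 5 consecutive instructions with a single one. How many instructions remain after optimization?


Each match removes 4 instructions.
Total removed = 9 * 4 = 36
Remaining = 66 - 36 = 30

30


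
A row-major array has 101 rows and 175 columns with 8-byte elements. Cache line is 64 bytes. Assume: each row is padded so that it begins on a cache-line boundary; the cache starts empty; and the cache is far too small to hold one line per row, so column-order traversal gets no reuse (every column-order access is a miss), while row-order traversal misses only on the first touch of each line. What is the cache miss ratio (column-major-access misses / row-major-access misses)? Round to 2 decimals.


Each row occupies 175 * 8 = 1400 bytes and starts on a line boundary, so it spans ceil(1400 / 64) = 22 cache lines.
Row-major traversal misses (one per line touched): 101 * ceil(175 * 8 / 64) = 2222
Column-major traversal misses (no reuse, every access misses): 101 * 175 = 17675
Ratio = 17675 / 2222 = 7.95

7.95


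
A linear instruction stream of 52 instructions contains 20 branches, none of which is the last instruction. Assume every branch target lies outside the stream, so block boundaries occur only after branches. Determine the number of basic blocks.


With no in-sequence branch targets, the leaders are the first instruction plus the instruction after each branch.
Number of basic blocks = branches + 1
= 20 + 1 = 21

21


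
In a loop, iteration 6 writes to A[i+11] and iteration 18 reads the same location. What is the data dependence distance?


Distance = read iteration - write iteration
= 18 - 6 = 12

12


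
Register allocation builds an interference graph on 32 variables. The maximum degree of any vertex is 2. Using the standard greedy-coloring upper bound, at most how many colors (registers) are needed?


Greedy coloring never needs more than (max_degree + 1) colors: when coloring a vertex, at most max_degree neighbors are already colored.
Upper bound = 2 + 1 = 3

3


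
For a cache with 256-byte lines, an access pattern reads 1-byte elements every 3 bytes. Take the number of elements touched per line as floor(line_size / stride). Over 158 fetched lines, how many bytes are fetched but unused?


Elements per line = floor(256 / 3) = 85
Bytes used per line = 85 * 1 = 85
Wasted per line = 256 - 85 = 171
Total wasted = 171 * 158 = 27018

27018


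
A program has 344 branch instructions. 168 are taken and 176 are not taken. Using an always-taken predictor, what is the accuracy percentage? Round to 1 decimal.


Predictor: always-taken
Correct predictions = 168
Accuracy = 168 / 344 * 100 = 48.8%

48.8


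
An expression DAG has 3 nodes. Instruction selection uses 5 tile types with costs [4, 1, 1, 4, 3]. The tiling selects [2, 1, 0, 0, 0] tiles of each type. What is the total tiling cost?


Total cost = sum(count_i * cost_i)
= 2*4 + 1*1 + 0*1 + 0*4 + 0*3
= 9

9


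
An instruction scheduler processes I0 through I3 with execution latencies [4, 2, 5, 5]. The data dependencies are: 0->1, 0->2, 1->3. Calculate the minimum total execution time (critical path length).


Compute longest path through dependency graph: dist(Ik) = max over predecessors of dist + latency(Ik).
dist(I0) = latency 4 = 4
dist(I1) = dist(I0) + 2 = 4 + 2 = 6
dist(I2) = dist(I0) + 5 = 4 + 5 = 9
dist(I3) = dist(I1) + 5 = 6 + 5 = 11
Critical path = max dist = 11

11


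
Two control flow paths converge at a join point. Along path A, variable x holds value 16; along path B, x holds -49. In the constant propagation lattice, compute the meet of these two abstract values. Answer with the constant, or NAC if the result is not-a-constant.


Meet operation: if both paths give the same constant, result is that constant; if they differ, result is NAC (not-a-constant).
Path A: 16, Path B: -49 -> differ
Result: not-a-constant -> NAC

NAC


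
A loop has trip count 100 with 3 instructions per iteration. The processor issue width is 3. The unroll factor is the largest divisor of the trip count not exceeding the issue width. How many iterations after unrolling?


Largest divisor of 100 <= 3 is 2
New iterations = 100 / 2 = 50

50


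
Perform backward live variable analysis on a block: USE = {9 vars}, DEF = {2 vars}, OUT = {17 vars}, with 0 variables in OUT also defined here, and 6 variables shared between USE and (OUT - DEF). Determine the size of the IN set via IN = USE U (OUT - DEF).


OUT - DEF: 17 - 0 = 17
|IN| = |USE| + |OUT - DEF| - |USE ∩ (OUT - DEF)| = 9 + 17 - 6 = 20

20


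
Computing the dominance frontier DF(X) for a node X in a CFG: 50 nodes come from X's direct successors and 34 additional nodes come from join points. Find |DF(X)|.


DF(X) = direct successor contributions + join point contributions
= 50 + 34 = 84

84


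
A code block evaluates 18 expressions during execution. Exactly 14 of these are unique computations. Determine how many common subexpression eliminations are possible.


CSE count = total expressions - unique expressions
= 18 - 14 = 4

4


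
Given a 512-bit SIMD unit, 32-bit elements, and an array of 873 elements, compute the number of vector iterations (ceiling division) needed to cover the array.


Width = 512 / 32 = 16 elements per vector op
Iterations = ceil(873 / 16) = 55

55


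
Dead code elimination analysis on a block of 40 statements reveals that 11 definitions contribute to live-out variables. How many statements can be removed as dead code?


Dead code = total statements - live definitions
= 40 - 11 = 29

29


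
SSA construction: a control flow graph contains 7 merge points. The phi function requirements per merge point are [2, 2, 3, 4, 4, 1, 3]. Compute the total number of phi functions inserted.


Total phi functions = sum of phi functions at each join node
= 2 + 2 + 3 + 4 + 4 + 1 + 3 = 19

19


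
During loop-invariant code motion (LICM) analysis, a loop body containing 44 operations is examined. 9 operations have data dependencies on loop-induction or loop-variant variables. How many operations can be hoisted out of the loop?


Invariant candidates = total - loop-dependent
= 44 - 9 = 35

35


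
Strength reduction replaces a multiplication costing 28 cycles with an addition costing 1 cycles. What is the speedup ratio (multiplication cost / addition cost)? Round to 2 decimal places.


Ratio = mult_cost / add_cost = 28 / 1 = 28.0

28.0


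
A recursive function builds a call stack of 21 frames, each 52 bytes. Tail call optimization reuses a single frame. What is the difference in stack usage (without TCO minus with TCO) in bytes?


Without TCO: 21 * 52 = 1092 bytes
With TCO: reuse 1 frame = 52 bytes
Savings = 1092 - 52 = 1040

1040


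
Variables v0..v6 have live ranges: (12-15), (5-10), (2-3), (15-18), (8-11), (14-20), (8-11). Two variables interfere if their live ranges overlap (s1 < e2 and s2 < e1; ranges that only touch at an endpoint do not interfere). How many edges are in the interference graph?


Check all pairs for overlapping intervals.
Two intervals (s1,e1) and (s2,e2) overlap if s1 < e2 and s2 < e1.
v0 (12-15) vs v1..v6: overlaps v5 -> 1
v1 (5-10) vs v2..v6: overlaps v4, v6 -> 2
v2 (2-3) vs v3..v6: overlaps none -> 0
v3 (15-18) vs v4..v6: overlaps v5 -> 1
v4 (8-11) vs v5..v6: overlaps v6 -> 1
v5 (14-20) vs v6: overlaps none -> 0
Total overlapping pairs = 1 + 2 + 0 + 1 + 1 + 0 = 5

5


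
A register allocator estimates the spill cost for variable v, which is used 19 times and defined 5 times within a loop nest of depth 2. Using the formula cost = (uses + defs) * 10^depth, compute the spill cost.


uses + defs = 19 + 5 = 24
10^2 = 100
Spill cost = 24 * 100 = 2400

2400


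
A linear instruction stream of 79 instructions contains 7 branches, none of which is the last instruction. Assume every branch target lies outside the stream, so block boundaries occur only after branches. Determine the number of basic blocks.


With no in-sequence branch targets, the leaders are the first instruction plus the instruction after each branch.
Number of basic blocks = branches + 1
= 7 + 1 = 8

8


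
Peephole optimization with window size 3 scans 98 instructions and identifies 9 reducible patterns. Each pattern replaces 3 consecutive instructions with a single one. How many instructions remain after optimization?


Each match removes 2 instructions.
Total removed = 9 * 2 = 18
Remaining = 98 - 18 = 80

80


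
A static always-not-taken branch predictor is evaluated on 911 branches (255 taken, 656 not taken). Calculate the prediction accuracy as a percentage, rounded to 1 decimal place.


Predictor: always-not-taken
Correct predictions = 656
Accuracy = 656 / 911 * 100 = 72.0%

72.0


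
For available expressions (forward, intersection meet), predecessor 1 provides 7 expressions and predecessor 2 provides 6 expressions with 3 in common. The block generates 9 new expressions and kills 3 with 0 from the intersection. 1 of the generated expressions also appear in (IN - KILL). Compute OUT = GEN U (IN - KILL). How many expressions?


IN = intersection of predecessors = 3
IN - KILL = 3 - 0 = 3
|OUT| = |GEN| + |IN - KILL| - |GEN ∩ (IN - KILL)| = 9 + 3 - 1 = 11

11


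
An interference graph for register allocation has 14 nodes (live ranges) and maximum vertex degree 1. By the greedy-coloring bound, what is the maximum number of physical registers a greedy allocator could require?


Greedy coloring never needs more than (max_degree + 1) colors: when coloring a vertex, at most max_degree neighbors are already colored.
Upper bound = 1 + 1 = 2

2


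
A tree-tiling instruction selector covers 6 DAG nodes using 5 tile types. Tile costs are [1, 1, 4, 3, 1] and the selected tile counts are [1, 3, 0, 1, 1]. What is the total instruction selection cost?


Total cost = sum(count_i * cost_i)
= 1*1 + 3*1 + 0*4 + 1*3 + 1*1
= 8

8


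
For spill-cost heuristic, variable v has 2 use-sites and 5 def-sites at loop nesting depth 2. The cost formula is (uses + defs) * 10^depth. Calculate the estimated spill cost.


uses + defs = 2 + 5 = 7
10^2 = 100
Spill cost = 7 * 100 = 700

700


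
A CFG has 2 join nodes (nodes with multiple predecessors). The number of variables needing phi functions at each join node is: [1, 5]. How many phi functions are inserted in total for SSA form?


Total phi functions = sum of phi functions at each join node
= 1 + 5 = 6

6


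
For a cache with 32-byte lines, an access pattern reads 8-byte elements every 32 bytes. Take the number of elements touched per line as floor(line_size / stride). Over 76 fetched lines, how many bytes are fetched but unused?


Elements per line = floor(32 / 32) = 1
Bytes used per line = 1 * 8 = 8
Wasted per line = 32 - 8 = 24
Total wasted = 24 * 76 = 1824

1824


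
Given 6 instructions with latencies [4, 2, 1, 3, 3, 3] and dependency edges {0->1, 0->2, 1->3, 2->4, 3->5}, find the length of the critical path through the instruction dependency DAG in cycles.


Compute longest path through dependency graph: dist(Ik) = max over predecessors of dist + latency(Ik).
dist(I0) = latency 4 = 4
dist(I1) = dist(I0) + 2 = 4 + 2 = 6
dist(I2) = dist(I0) + 1 = 4 + 1 = 5
dist(I3) = dist(I1) + 3 = 6 + 3 = 9
dist(I4) = dist(I2) + 3 = 5 + 3 = 8
dist(I5) = dist(I3) + 3 = 9 + 3 = 12
Critical path = max dist = 12

12


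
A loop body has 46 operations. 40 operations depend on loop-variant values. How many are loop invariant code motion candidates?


Invariant candidates = total - loop-dependent
= 46 - 40 = 6

6


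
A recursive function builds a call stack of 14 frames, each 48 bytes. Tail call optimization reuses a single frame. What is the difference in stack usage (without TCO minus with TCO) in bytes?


Without TCO: 14 * 48 = 672 bytes
With TCO: reuse 1 frame = 48 bytes
Savings = 672 - 48 = 624

624


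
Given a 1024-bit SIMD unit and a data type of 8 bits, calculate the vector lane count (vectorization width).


Width = SIMD bits / data type bits
= 1024 / 8 = 128

128


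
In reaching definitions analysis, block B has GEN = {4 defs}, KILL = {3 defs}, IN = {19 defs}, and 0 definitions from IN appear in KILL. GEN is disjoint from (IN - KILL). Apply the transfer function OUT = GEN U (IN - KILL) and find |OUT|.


IN - KILL: 19 - 0 = 19 surviving definitions
OUT = GEN + surviving = 4 + 19 = 23

23


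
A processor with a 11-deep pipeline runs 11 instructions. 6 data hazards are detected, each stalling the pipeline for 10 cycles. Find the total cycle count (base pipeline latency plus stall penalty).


Base cycles = 11 + 11 - 1 = 21
Total stalls = 6 * 10 = 60
Total = 21 + 60 = 81

81


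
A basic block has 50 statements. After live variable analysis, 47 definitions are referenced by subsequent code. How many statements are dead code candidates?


Dead code = total statements - live definitions
= 50 - 47 = 3

3


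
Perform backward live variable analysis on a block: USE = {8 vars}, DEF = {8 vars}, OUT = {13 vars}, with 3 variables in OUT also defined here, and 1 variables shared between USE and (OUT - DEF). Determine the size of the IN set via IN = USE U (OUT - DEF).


OUT - DEF: 13 - 3 = 10
|IN| = |USE| + |OUT - DEF| - |USE ∩ (OUT - DEF)| = 8 + 10 - 1 = 17

17


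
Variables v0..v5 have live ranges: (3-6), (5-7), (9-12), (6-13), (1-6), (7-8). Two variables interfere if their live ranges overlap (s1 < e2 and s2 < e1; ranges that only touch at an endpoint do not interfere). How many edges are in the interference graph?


Check all pairs for overlapping intervals.
Two intervals (s1,e1) and (s2,e2) overlap if s1 < e2 and s2 < e1.
v0 (3-6) vs v1..v5: overlaps v1, v4 -> 2
v1 (5-7) vs v2..v5: overlaps v3, v4 -> 2
v2 (9-12) vs v3..v5: overlaps v3 -> 1
v3 (6-13) vs v4..v5: overlaps v5 -> 1
v4 (1-6) vs v5: overlaps none -> 0
Total overlapping pairs = 2 + 2 + 1 + 1 + 0 = 6

6


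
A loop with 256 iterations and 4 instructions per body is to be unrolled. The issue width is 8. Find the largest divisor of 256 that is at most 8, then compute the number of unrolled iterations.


Largest divisor of 256 <= 8 is 8
New iterations = 256 / 8 = 32

32


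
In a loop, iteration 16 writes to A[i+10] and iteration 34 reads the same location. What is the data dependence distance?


Distance = read iteration - write iteration
= 34 - 16 = 18

18


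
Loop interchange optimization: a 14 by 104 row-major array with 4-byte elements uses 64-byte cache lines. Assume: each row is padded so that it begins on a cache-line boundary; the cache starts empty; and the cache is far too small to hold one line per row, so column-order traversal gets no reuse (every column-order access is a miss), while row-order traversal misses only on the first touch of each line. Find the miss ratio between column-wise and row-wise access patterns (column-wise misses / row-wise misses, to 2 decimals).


Each row occupies 104 * 4 = 416 bytes and starts on a line boundary, so it spans ceil(416 / 64) = 7 cache lines.
Row-major traversal misses (one per line touched): 14 * ceil(104 * 4 / 64) = 98
Column-major traversal misses (no reuse, every access misses): 14 * 104 = 1456
Ratio = 1456 / 98 = 14.86

14.86


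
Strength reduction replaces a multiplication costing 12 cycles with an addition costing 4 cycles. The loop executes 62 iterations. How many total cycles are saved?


Per-iteration saving = 12 - 4 = 8
Total saved = 62 * 8 = 496

496


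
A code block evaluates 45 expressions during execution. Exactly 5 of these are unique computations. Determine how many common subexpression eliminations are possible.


CSE count = total expressions - unique expressions
= 45 - 5 = 40

40


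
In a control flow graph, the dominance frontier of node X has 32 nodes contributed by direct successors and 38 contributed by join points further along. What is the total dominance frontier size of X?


DF(X) = direct successor contributions + join point contributions
= 32 + 38 = 70

70


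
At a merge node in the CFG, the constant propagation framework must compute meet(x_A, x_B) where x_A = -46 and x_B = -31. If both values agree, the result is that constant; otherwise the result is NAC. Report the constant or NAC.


Meet operation: if both paths give the same constant, result is that constant; if they differ, result is NAC (not-a-constant).
Path A: -46, Path B: -31 -> differ
Result: not-a-constant -> NAC

NAC


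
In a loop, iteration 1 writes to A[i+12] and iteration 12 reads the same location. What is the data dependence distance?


Distance = read iteration - write iteration
= 12 - 1 = 11

11


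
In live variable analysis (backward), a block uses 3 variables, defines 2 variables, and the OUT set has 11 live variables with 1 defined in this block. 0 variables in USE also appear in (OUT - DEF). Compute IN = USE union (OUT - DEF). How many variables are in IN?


OUT - DEF: 11 - 1 = 10
|IN| = |USE| + |OUT - DEF| - |USE ∩ (OUT - DEF)| = 3 + 10 - 0 = 13

13


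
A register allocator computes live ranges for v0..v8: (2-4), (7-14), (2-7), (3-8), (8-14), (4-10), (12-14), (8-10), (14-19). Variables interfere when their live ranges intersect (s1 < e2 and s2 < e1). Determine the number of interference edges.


Check all pairs for overlapping intervals.
Two intervals (s1,e1) and (s2,e2) overlap if s1 < e2 and s2 < e1.
v0 (2-4) vs v1..v8: overlaps v2, v3 -> 2
v1 (7-14) vs v2..v8: overlaps v3, v4, v5, v6, v7 -> 5
v2 (2-7) vs v3..v8: overlaps v3, v5 -> 2
v3 (3-8) vs v4..v8: overlaps v5 -> 1
v4 (8-14) vs v5..v8: overlaps v5, v6, v7 -> 3
v5 (4-10) vs v6..v8: overlaps v7 -> 1
v6 (12-14) vs v7..v8: overlaps none -> 0
v7 (8-10) vs v8: overlaps none -> 0
Total overlapping pairs = 2 + 5 + 2 + 1 + 3 + 1 + 0 + 0 = 14

14


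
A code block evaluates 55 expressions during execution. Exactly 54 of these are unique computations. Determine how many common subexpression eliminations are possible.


CSE count = total expressions - unique expressions
= 55 - 54 = 1

1


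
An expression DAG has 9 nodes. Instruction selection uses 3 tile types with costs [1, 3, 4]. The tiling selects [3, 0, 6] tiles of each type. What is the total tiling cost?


Total cost = sum(count_i * cost_i)
= 3*1 + 0*3 + 6*4
= 27

27


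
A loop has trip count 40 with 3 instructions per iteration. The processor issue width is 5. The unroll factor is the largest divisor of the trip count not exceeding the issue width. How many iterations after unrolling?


Largest divisor of 40 <= 5 is 5
New iterations = 40 / 5 = 8

8


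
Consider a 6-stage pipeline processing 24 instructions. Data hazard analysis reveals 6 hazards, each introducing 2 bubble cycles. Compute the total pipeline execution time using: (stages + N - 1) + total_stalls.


Base cycles = 6 + 24 - 1 = 29
Total stalls = 6 * 2 = 12
Total = 29 + 12 = 41

41


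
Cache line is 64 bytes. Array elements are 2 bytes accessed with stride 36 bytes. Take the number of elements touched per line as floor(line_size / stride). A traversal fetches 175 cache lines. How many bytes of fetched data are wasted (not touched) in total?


Elements per line = floor(64 / 36) = 1
Bytes used per line = 1 * 2 = 2
Wasted per line = 64 - 2 = 62
Total wasted = 62 * 175 = 10850

10850


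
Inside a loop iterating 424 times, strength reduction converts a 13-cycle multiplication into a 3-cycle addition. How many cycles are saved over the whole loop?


Per-iteration saving = 13 - 3 = 10
Total saved = 424 * 10 = 4240

4240


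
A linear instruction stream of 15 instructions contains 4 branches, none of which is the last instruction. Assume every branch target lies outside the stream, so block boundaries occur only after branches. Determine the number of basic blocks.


With no in-sequence branch targets, the leaders are the first instruction plus the instruction after each branch.
Number of basic blocks = branches + 1
= 4 + 1 = 5

5


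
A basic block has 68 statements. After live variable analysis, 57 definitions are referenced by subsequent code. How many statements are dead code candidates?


Dead code = total statements - live definitions
= 68 - 57 = 11

11


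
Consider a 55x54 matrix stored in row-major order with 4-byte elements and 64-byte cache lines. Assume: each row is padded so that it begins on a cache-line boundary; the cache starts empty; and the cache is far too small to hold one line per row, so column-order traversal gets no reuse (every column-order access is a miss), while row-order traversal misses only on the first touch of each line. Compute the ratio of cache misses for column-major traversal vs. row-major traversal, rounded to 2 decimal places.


Each row occupies 54 * 4 = 216 bytes and starts on a line boundary, so it spans ceil(216 / 64) = 4 cache lines.
Row-major traversal misses (one per line touched): 55 * ceil(54 * 4 / 64) = 220
Column-major traversal misses (no reuse, every access misses): 55 * 54 = 2970
Ratio = 2970 / 220 = 13.5

13.5


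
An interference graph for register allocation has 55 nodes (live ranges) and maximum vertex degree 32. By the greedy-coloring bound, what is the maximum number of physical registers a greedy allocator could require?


Greedy coloring never needs more than (max_degree + 1) colors: when coloring a vertex, at most max_degree neighbors are already colored.
Upper bound = 32 + 1 = 33

33


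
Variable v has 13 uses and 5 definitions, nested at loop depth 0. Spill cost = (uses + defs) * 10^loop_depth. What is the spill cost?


uses + defs = 13 + 5 = 18
10^0 = 1
Spill cost = 18 * 1 = 18

18


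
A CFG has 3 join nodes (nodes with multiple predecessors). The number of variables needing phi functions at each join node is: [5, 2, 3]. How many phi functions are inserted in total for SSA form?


Total phi functions = sum of phi functions at each join node
= 5 + 2 + 3 = 10

10


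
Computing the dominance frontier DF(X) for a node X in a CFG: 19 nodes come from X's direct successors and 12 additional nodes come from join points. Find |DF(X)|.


DF(X) = direct successor contributions + join point contributions
= 19 + 12 = 31

31


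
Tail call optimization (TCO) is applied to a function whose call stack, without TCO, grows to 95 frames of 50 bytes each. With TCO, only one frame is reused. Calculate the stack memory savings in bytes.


Without TCO: 95 * 50 = 4750 bytes
With TCO: reuse 1 frame = 50 bytes
Savings = 4750 - 50 = 4700

4700


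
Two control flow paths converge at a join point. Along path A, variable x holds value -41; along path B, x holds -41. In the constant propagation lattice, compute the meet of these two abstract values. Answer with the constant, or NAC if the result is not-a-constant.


Meet operation: if both paths give the same constant, result is that constant; if they differ, result is NAC (not-a-constant).
Path A: -41, Path B: -41 -> equal
Result: constant -> -41

-41


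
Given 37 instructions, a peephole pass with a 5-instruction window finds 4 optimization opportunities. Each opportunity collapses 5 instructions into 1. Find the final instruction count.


Each match removes 4 instructions.
Total removed = 4 * 4 = 16
Remaining = 37 - 16 = 21

21


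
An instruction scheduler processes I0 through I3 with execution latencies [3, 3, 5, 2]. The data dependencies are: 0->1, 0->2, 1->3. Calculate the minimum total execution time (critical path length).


Compute longest path through dependency graph: dist(Ik) = max over predecessors of dist + latency(Ik).
dist(I0) = latency 3 = 3
dist(I1) = dist(I0) + 3 = 3 + 3 = 6
dist(I2) = dist(I0) + 5 = 3 + 5 = 8
dist(I3) = dist(I1) + 2 = 6 + 2 = 8
Critical path = max dist = 8

8


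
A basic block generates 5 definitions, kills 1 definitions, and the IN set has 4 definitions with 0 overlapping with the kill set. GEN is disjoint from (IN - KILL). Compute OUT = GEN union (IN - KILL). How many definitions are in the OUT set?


IN - KILL: 4 - 0 = 4 surviving definitions
OUT = GEN + surviving = 5 + 4 = 9

9


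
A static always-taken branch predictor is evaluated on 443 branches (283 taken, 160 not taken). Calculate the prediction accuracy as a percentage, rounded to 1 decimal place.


Predictor: always-taken
Correct predictions = 283
Accuracy = 283 / 443 * 100 = 63.9%

63.9


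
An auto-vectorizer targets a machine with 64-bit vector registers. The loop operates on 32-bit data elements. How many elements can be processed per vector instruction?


Width = SIMD bits / data type bits
= 64 / 32 = 2

2


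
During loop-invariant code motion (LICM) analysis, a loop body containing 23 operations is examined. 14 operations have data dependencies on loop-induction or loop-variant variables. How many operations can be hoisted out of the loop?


Invariant candidates = total - loop-dependent
= 23 - 14 = 9

9


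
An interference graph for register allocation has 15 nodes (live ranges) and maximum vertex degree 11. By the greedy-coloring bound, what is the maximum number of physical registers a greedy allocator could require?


Greedy coloring never needs more than (max_degree + 1) colors: when coloring a vertex, at most max_degree neighbors are already colored.
Upper bound = 11 + 1 = 12

12


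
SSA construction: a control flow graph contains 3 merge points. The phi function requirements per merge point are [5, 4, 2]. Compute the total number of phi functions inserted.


Total phi functions = sum of phi functions at each join node
= 5 + 4 + 2 = 11

11


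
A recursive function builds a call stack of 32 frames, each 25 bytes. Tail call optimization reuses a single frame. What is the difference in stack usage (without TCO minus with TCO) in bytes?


Without TCO: 32 * 25 = 800 bytes
With TCO: reuse 1 frame = 25 bytes
Savings = 800 - 25 = 775

775


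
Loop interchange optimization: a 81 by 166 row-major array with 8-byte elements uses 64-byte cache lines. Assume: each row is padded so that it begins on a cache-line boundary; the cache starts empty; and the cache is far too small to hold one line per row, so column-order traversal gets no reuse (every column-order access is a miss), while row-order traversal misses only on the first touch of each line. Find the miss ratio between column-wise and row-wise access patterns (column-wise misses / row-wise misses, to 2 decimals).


Each row occupies 166 * 8 = 1328 bytes and starts on a line boundary, so it spans ceil(1328 / 64) = 21 cache lines.
Row-major traversal misses (one per line touched): 81 * ceil(166 * 8 / 64) = 1701
Column-major traversal misses (no reuse, every access misses): 81 * 166 = 13446
Ratio = 13446 / 1701 = 7.9

7.9


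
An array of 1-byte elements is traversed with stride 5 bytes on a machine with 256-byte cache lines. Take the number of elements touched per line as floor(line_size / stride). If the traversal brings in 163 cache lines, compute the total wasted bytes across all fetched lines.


Elements per line = floor(256 / 5) = 51
Bytes used per line = 51 * 1 = 51
Wasted per line = 256 - 51 = 205
Total wasted = 205 * 163 = 33415

33415


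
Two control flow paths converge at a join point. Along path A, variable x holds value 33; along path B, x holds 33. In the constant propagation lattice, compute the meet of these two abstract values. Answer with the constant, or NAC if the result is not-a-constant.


Meet operation: if both paths give the same constant, result is that constant; if they differ, result is NAC (not-a-constant).
Path A: 33, Path B: 33 -> equal
Result: constant -> 33

33


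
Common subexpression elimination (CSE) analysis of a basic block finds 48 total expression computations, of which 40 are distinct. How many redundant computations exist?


CSE count = total expressions - unique expressions
= 48 - 40 = 8

8


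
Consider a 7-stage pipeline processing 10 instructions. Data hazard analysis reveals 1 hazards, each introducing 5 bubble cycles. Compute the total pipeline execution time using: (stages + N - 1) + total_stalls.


Base cycles = 7 + 10 - 1 = 16
Total stalls = 1 * 5 = 5
Total = 16 + 5 = 21

21


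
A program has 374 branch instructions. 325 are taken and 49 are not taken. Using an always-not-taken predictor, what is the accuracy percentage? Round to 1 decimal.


Predictor: always-not-taken
Correct predictions = 49
Accuracy = 49 / 374 * 100 = 13.1%

13.1
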